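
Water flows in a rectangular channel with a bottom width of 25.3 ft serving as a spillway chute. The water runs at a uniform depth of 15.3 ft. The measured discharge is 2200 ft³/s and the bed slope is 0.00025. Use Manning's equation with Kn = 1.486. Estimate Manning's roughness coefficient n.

Flow area A = b·y = 25.3 × 15.3 = 387.1 ft². Wetted perimeter P = b + 2y = 25.3 + 2×15.3 = 55.9 ft.
Hydraulic radius R = A/P = 387.1/55.9 = 6.925 ft.
Rearranging Manning's equation: n = (1.486/Q) A R^(2/3) S^(1/2) = (1.486/2200) × 387.1 × 6.925^(2/3) × √0.00025 = 0.015.

n = 0.015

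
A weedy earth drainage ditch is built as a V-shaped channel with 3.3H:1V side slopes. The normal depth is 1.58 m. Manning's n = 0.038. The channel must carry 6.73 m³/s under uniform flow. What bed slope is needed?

S = 0.0014

For a triangular section with side slope z = 3.3: A = zy² = 3.3×1.58² = 8.238 m²; P = 2y√(1+z²) = 2×1.58×3.448 = 10.9 m.
Hydraulic radius R = A/P = 8.238/10.9 = 0.756 m.
From Manning's equation, S = [nQ / (1 A R^(2/3))]² = [0.038 × 6.73 / (1 × 8.238 × 0.756^(2/3))]² = 0.0014.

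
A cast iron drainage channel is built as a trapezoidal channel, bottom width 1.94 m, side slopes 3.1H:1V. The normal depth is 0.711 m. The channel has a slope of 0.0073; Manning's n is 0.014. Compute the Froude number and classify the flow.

With bottom width b = 1.94 m and side slope z = 3.1: A = (b + zy)y = (1.94 + 3.1×0.711)×0.711 = 2.946 m²; P = b + 2y√(1+z²) = 1.94 + 2×0.711×3.257 = 6.572 m.
Hydraulic radius R = A/P = 2.946/6.572 = 0.4483 m.
V = (1/n) R^(2/3) √S = (1/0.014) × 0.4483^(2/3) × √0.0073 = 3.575 m/s. Hydraulic depth D_h = A/T = 2.946/6.348 = 0.4641 m.
Froude number Fr = V/√(g·D_h) = 3.575/√(9.81×0.4641) = 1.68, which is greater than 1, so the flow is supercritical.

supercritical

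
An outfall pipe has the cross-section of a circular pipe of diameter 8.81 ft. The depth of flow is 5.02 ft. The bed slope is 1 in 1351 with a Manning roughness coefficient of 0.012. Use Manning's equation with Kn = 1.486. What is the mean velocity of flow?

V = 6.01 ft/s

For a circular section of diameter D = 8.81 ft at depth y = 5.02 ft, the central angle is θ = 2 arccos(1 − 2y/D) = 3.422 rad. Then A = (D²/8)(θ − sin θ) = 35.88 ft² and P = Dθ/2 = 15.07 ft.
Hydraulic radius R = A/P = 35.88/15.07 = 2.38 ft.
From Manning's equation, V = (1.486/n) R^(2/3) S^(1/2) = (1.486/0.012) × 2.38^(2/3) × 0.0007402^(1/2) = 6.01 ft/s.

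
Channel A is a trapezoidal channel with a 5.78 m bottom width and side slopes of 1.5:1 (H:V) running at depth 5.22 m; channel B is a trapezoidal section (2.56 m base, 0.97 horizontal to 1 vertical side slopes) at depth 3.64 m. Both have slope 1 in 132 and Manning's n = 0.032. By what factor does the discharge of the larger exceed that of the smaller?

4.48

Channel A: With bottom width b = 5.78 m and side slope z = 1.5: A = (b + zy)y = (5.78 + 1.5×5.22)×5.22 = 71.04 m²; P = b + 2y√(1+z²) = 5.78 + 2×5.22×1.803 = 24.6 m. Hydraulic radius R = A/P = 71.04/24.6 = 2.888 m. Q_A = (1/0.032)·71.04·2.888^(2/3)·√0.007576 = 391.9 m³/s.
Channel B: With bottom width b = 2.56 m and side slope z = 0.97: A = (b + zy)y = (2.56 + 0.97×3.64)×3.64 = 22.17 m²; P = b + 2y√(1+z²) = 2.56 + 2×3.64×1.393 = 12.7 m. Hydraulic radius R = A/P = 22.17/12.7 = 1.745 m. Q_B = (1/0.032)·22.17·1.745^(2/3)·√0.007576 = 87.42 m³/s.
The larger discharge is 391.9 m³/s and the smaller is 87.42 m³/s; the ratio is 4.48.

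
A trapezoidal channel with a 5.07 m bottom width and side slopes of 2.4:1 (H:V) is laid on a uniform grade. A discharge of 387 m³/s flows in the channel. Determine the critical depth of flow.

y_c = 4.62 m

At critical depth, Q² T / (g A³) = 1, i.e. A³/T = Q²/g = 387²/9.81 = 15270.
Trying y = 5.32 m: A³/T = 27920 — over.
Trying y = 4.62 m: A³/T = 15270 — ≈ 15270.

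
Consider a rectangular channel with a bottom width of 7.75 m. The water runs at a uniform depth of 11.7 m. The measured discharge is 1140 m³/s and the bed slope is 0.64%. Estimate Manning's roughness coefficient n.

Flow area A = b·y = 7.75 × 11.7 = 90.67 m². Wetted perimeter P = b + 2y = 7.75 + 2×11.7 = 31.15 m.
Hydraulic radius R = A/P = 90.67/31.15 = 2.911 m.
Rearranging Manning's equation: n = (1/Q) A R^(2/3) S^(1/2) = (1/1140) × 90.67 × 2.911^(2/3) × √0.0064 = 0.013.

n = 0.013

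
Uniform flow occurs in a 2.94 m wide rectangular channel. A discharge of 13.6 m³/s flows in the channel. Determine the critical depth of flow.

For a rectangular channel, critical depth y_c = (q²/g)^(1/3) where q = Q/b = 13.6/2.94 = 4.626 m²/s.
So y_c = (4.626²/9.81)^(1/3) = 1.3 m.

y_c = 1.3 m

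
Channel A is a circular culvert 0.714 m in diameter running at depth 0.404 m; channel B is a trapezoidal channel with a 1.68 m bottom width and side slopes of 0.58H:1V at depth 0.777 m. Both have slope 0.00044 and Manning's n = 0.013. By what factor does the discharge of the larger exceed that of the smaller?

Channel A: For a circular section of diameter D = 0.714 m at depth y = 0.404 m, the central angle is θ = 2 arccos(1 − 2y/D) = 3.406 rad. Then A = (D²/8)(θ − sin θ) = 0.2337 m² and P = Dθ/2 = 1.216 m. Hydraulic radius R = A/P = 0.2337/1.216 = 0.1922 m. Q_A = (1/0.013)·0.2337·0.1922^(2/3)·√0.00044 = 0.1256 m³/s.
Channel B: With bottom width b = 1.68 m and side slope z = 0.58: A = (b + zy)y = (1.68 + 0.58×0.777)×0.777 = 1.656 m²; P = b + 2y√(1+z²) = 1.68 + 2×0.777×1.156 = 3.476 m. Hydraulic radius R = A/P = 1.656/3.476 = 0.4762 m. Q_B = (1/0.013)·1.656·0.4762^(2/3)·√0.00044 = 1.629 m³/s.
The larger discharge is 1.629 m³/s and the smaller is 0.1256 m³/s; the ratio is 13.

13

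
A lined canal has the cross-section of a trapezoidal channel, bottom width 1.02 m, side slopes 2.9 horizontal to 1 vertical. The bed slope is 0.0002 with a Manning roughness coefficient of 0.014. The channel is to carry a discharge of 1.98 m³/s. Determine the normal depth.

Manning's equation rearranged: A R^(2/3) = nQ / (1·√S) = 0.014 × 1.98 / (√0.0002) = 1.96.
At y = 0.733 m: A R^(2/3) = 1.289 — short.
At y = 1.01 m: A R^(2/3) = 2.686 — over.
At y = 0.881 m: A R^(2/3) = 1.958 — matches.

y_n = 0.881 m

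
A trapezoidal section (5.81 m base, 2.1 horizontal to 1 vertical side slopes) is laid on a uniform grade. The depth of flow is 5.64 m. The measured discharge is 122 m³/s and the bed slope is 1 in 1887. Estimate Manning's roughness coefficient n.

With bottom width b = 5.81 m and side slope z = 2.1: A = (b + zy)y = (5.81 + 2.1×5.64)×5.64 = 99.57 m²; P = b + 2y√(1+z²) = 5.81 + 2×5.64×2.326 = 32.05 m.
Hydraulic radius R = A/P = 99.57/32.05 = 3.107 m.
Rearranging Manning's equation: n = (1/Q) A R^(2/3) S^(1/2) = (1/122) × 99.57 × 3.107^(2/3) × √0.0005299 = 0.04.

n = 0.04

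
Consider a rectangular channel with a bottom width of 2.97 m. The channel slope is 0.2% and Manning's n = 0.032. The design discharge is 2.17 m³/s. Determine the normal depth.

Manning's equation rearranged: A R^(2/3) = nQ / (1·√S) = 0.032 × 2.17 / (√0.002) = 1.553.
At y = 0.619 m: A R^(2/3) = 1.059 — short.
At y = 0.88 m: A R^(2/3) = 1.76 — over.
At y = 0.806 m: A R^(2/3) = 1.553 — ≈ 1.553.

y_n = 0.806 m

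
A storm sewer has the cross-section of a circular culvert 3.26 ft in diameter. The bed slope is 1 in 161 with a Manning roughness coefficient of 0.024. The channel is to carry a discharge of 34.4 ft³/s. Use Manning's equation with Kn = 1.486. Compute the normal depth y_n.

y_n = 2.58 ft

Manning's equation rearranged: A R^(2/3) = nQ / (1.486·√S) = 0.024 × 34.4 / (1.486 × √0.006211) = 7.05.
At y = 2.24 ft: A R^(2/3) = 5.949 — low.
At y = 3.03 ft: A R^(2/3) = 7.83 — high.
At y = 2.58 ft: A R^(2/3) = 7.042 — matches.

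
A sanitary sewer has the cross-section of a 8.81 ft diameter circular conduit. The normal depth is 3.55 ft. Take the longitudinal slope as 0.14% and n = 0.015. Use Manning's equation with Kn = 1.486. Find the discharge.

For a circular section of diameter D = 8.81 ft at depth y = 3.55 ft, the central angle is θ = 2 arccos(1 − 2y/D) = 2.751 rad. Then A = (D²/8)(θ − sin θ) = 22.99 ft² and P = Dθ/2 = 12.12 ft.
Hydraulic radius R = A/P = 22.99/12.12 = 1.898 ft.
Manning's equation: Q = (1.486/n) A R^(2/3) S^(1/2) = (1.486/0.015) × 22.99 × 1.898^(2/3) × 0.0014^(1/2) = 131 ft³/s.

Q = 131 ft³/s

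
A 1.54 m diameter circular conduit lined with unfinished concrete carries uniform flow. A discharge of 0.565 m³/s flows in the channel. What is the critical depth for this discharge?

At critical depth, Q² T / (g A³) = 1, i.e. A³/T = Q²/g = 0.565²/9.81 = 0.03254.
Try y = 0.265 m: A³/T = 0.008393 — short.
Try y = 0.375 m: A³/T = 0.03268 — matches.

y_c = 0.375 m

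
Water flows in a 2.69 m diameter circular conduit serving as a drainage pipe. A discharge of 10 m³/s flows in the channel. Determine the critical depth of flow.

At critical depth, Q² T / (g A³) = 1, i.e. A³/T = Q²/g = 10²/9.81 = 10.19.
Trying y = 1.11 m: A³/T = 4.09 — too small.
Trying y = 1.41 m: A³/T = 10.21 — close enough.

y_c = 1.41 m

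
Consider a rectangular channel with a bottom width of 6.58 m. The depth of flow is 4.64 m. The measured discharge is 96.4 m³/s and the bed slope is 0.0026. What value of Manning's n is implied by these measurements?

Flow area A = b·y = 6.58 × 4.64 = 30.53 m². Wetted perimeter P = b + 2y = 6.58 + 2×4.64 = 15.86 m.
Hydraulic radius R = A/P = 30.53/15.86 = 1.925 m.
Rearranging Manning's equation: n = (1/Q) A R^(2/3) S^(1/2) = (1/96.4) × 30.53 × 1.925^(2/3) × √0.0026 = 0.025.

n = 0.025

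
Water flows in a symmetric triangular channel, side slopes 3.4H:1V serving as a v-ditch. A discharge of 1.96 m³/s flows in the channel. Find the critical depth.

At critical depth, Q² T / (g A³) = 1, i.e. A³/T = Q²/g = 1.96²/9.81 = 0.3916.
Trying y = 0.443 m: A³/T = 0.09862 — short.
Trying y = 0.584 m: A³/T = 0.3926 — ≈ 0.3916.

y_c = 0.584 m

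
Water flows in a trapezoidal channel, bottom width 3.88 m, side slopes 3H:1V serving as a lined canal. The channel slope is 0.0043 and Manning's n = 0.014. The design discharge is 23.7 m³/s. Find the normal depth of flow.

y_n = 0.978 m

Manning's equation rearranged: A R^(2/3) = nQ / (1·√S) = 0.014 × 23.7 / (√0.0043) = 5.06.
At y = 0.668 m: A R^(2/3) = 2.426 — low.
At y = 1.14 m: A R^(2/3) = 6.872 — high.
At y = 0.978 m: A R^(2/3) = 5.062 — matches.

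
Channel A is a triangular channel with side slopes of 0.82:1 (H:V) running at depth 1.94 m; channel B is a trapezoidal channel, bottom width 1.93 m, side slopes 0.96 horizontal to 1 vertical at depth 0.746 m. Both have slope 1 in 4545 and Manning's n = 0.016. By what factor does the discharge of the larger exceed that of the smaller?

Channel A: For a triangular section with side slope z = 0.82: A = zy² = 0.82×1.94² = 3.086 m²; P = 2y√(1+z²) = 2×1.94×1.293 = 5.018 m. Hydraulic radius R = A/P = 3.086/5.018 = 0.6151 m. Q_A = (1/0.016)·3.086·0.6151^(2/3)·√0.00022 = 2.069 m³/s.
Channel B: With bottom width b = 1.93 m and side slope z = 0.96: A = (b + zy)y = (1.93 + 0.96×0.746)×0.746 = 1.974 m²; P = b + 2y√(1+z²) = 1.93 + 2×0.746×1.386 = 3.998 m. Hydraulic radius R = A/P = 1.974/3.998 = 0.4937 m. Q_B = (1/0.016)·1.974·0.4937^(2/3)·√0.00022 = 1.143 m³/s.
The larger discharge is 2.069 m³/s and the smaller is 1.143 m³/s; the ratio is 1.81.

1.81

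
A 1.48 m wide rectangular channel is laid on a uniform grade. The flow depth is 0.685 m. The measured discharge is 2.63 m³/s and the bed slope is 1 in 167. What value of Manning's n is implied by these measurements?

n = 0.015

Flow area A = b·y = 1.48 × 0.685 = 1.014 m². Wetted perimeter P = b + 2y = 1.48 + 2×0.685 = 2.85 m.
Hydraulic radius R = A/P = 1.014/2.85 = 0.3557 m.
Rearranging Manning's equation: n = (1/Q) A R^(2/3) S^(1/2) = (1/2.63) × 1.014 × 0.3557^(2/3) × √0.005988 = 0.015.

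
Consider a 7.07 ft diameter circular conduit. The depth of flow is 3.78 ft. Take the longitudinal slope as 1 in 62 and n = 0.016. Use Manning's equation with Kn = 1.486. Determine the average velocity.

For a circular section of diameter D = 7.07 ft at depth y = 3.78 ft, the central angle is θ = 2 arccos(1 − 2y/D) = 3.28 rad. Then A = (D²/8)(θ − sin θ) = 21.36 ft² and P = Dθ/2 = 11.6 ft.
Hydraulic radius R = A/P = 21.36/11.6 = 1.842 ft.
From Manning's equation, V = (1.486/n) R^(2/3) S^(1/2) = (1.486/0.016) × 1.842^(2/3) × 0.01613^(1/2) = 17.7 ft/s.

V = 17.7 ft/s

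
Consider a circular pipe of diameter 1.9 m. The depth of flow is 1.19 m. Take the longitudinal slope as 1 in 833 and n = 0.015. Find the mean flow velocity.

V = 1.53 m/s

For a circular section of diameter D = 1.9 m at depth y = 1.19 m, the central angle is θ = 2 arccos(1 − 2y/D) = 3.652 rad. Then A = (D²/8)(θ − sin θ) = 1.869 m² and P = Dθ/2 = 3.47 m.
Hydraulic radius R = A/P = 1.869/3.47 = 0.5386 m.
From Manning's equation, V = (1/n) R^(2/3) S^(1/2) = (1/0.015) × 0.5386^(2/3) × 0.0012^(1/2) = 1.53 m/s.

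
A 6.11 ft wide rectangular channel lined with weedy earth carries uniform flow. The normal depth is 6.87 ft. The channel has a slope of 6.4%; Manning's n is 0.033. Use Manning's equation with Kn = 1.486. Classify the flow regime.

supercritical

Flow area A = b·y = 6.11 × 6.87 = 41.98 ft². Wetted perimeter P = b + 2y = 6.11 + 2×6.87 = 19.85 ft.
Hydraulic radius R = A/P = 41.98/19.85 = 2.115 ft.
V = (1.486/n) R^(2/3) √S = (1.486/0.033) × 2.115^(2/3) × √0.064 = 18.77 ft/s. Hydraulic depth D_h = A/T = 41.98/6.11 = 6.87 ft.
Froude number Fr = V/√(g·D_h) = 18.77/√(32.2×6.87) = 1.26, which is greater than 1, so the flow is supercritical.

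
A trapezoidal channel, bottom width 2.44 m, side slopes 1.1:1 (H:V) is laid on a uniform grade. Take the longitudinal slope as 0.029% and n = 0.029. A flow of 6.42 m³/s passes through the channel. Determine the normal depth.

y_n = 2.1 m

Manning's equation rearranged: A R^(2/3) = nQ / (1·√S) = 0.029 × 6.42 / (√0.00029) = 10.93.
Trying y = 2.37 m: A R^(2/3) = 13.96 — too large.
Trying y = 1.74 m: A R^(2/3) = 7.551 — too small.
Trying y = 2.1 m: A R^(2/3) = 10.94 — matches.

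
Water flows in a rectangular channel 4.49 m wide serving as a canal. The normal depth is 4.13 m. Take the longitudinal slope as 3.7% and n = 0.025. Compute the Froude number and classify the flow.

supercritical

Flow area A = b·y = 4.49 × 4.13 = 18.54 m². Wetted perimeter P = b + 2y = 4.49 + 2×4.13 = 12.75 m.
Hydraulic radius R = A/P = 18.54/12.75 = 1.454 m.
V = (1/n) R^(2/3) √S = (1/0.025) × 1.454^(2/3) × √0.037 = 9.877 m/s. Hydraulic depth D_h = A/T = 18.54/4.49 = 4.13 m.
Froude number Fr = V/√(g·D_h) = 9.877/√(9.81×4.13) = 1.55, which is greater than 1, so the flow is supercritical.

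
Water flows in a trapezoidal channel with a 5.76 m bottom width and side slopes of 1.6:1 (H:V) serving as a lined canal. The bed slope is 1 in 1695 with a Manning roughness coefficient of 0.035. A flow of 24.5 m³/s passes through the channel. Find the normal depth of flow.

Manning's equation rearranged: A R^(2/3) = nQ / (1·√S) = 0.035 × 24.5 / (√0.00059) = 35.3.
Try y = 2.24 m: A R^(2/3) = 27.09 — too small.
Try y = 2.8 m: A R^(2/3) = 41.74 — too large.
Try y = 2.57 m: A R^(2/3) = 35.3 — matches.

y_n = 2.57 m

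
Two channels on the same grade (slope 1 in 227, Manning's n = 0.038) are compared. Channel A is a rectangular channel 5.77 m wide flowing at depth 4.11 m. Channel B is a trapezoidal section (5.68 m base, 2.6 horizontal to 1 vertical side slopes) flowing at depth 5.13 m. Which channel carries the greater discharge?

Channel A: Flow area A = b·y = 5.77 × 4.11 = 23.71 m². Wetted perimeter P = b + 2y = 5.77 + 2×4.11 = 13.99 m. Hydraulic radius R = A/P = 23.71/13.99 = 1.695 m. Q_A = (1/0.038)·23.71·1.695^(2/3)·√0.004405 = 58.89 m³/s.
Channel B: With bottom width b = 5.68 m and side slope z = 2.6: A = (b + zy)y = (5.68 + 2.6×5.13)×5.13 = 97.56 m²; P = b + 2y√(1+z²) = 5.68 + 2×5.13×2.786 = 34.26 m. Hydraulic radius R = A/P = 97.56/34.26 = 2.848 m. Q_B = (1/0.038)·97.56·2.848^(2/3)·√0.004405 = 342.4 m³/s.
Q_A = 58.89 m³/s vs Q_B = 342.4 m³/s, so channel B carries more.

channel B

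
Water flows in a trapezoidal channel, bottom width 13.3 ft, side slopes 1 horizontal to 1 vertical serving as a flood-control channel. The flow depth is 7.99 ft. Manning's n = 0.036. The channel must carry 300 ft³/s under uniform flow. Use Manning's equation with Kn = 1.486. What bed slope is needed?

With bottom width b = 13.3 ft and side slope z = 1: A = (b + zy)y = (13.3 + 1×7.99)×7.99 = 170.1 ft²; P = b + 2y√(1+z²) = 13.3 + 2×7.99×1.414 = 35.9 ft.
Hydraulic radius R = A/P = 170.1/35.9 = 4.738 ft.
From Manning's equation, S = [nQ / (1.486 A R^(2/3))]² = [0.036 × 300 / (1.486 × 170.1 × 4.738^(2/3))]² = 0.000229.

S = 0.000229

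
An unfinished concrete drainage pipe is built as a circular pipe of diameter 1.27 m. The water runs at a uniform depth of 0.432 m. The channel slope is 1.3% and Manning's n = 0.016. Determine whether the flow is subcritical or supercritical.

For a circular section of diameter D = 1.27 m at depth y = 0.432 m, the central angle is θ = 2 arccos(1 − 2y/D) = 2.491 rad. Then A = (D²/8)(θ − sin θ) = 0.38 m² and P = Dθ/2 = 1.582 m.
Hydraulic radius R = A/P = 0.38/1.582 = 0.2403 m.
V = (1/n) R^(2/3) √S = (1/0.016) × 0.2403^(2/3) × √0.013 = 2.754 m/s. Hydraulic depth D_h = A/T = 0.38/1.203 = 0.3158 m.
Froude number Fr = V/√(g·D_h) = 2.754/√(9.81×0.3158) = 1.56, which is greater than 1, so the flow is supercritical.

supercritical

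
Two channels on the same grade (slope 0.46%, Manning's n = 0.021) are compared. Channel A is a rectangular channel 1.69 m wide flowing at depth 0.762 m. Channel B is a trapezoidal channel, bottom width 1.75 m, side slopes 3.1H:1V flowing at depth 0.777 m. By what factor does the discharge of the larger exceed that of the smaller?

Channel A: Flow area A = b·y = 1.69 × 0.762 = 1.288 m². Wetted perimeter P = b + 2y = 1.69 + 2×0.762 = 3.214 m. Hydraulic radius R = A/P = 1.288/3.214 = 0.4007 m. Q_A = (1/0.021)·1.288·0.4007^(2/3)·√0.0046 = 2.26 m³/s.
Channel B: With bottom width b = 1.75 m and side slope z = 3.1: A = (b + zy)y = (1.75 + 3.1×0.777)×0.777 = 3.231 m²; P = b + 2y√(1+z²) = 1.75 + 2×0.777×3.257 = 6.812 m. Hydraulic radius R = A/P = 3.231/6.812 = 0.4744 m. Q_B = (1/0.021)·3.231·0.4744^(2/3)·√0.0046 = 6.348 m³/s.
The larger discharge is 6.348 m³/s and the smaller is 2.26 m³/s; the ratio is 2.81.

2.81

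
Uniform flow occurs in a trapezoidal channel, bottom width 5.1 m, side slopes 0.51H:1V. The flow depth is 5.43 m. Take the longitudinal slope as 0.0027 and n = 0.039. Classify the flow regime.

subcritical

With bottom width b = 5.1 m and side slope z = 0.51: A = (b + zy)y = (5.1 + 0.51×5.43)×5.43 = 42.73 m²; P = b + 2y√(1+z²) = 5.1 + 2×5.43×1.123 = 17.29 m.
Hydraulic radius R = A/P = 42.73/17.29 = 2.471 m.
V = (1/n) R^(2/3) √S = (1/0.039) × 2.471^(2/3) × √0.0027 = 2.435 m/s. Hydraulic depth D_h = A/T = 42.73/10.64 = 4.017 m.
Froude number Fr = V/√(g·D_h) = 2.435/√(9.81×4.017) = 0.388, which is less than 1, so the flow is subcritical.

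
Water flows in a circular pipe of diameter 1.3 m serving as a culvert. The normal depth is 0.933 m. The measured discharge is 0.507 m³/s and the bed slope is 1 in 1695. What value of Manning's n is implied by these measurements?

n = 0.026

For a circular section of diameter D = 1.3 m at depth y = 0.933 m, the central angle is θ = 2 arccos(1 − 2y/D) = 4.043 rad. Then A = (D²/8)(θ − sin θ) = 1.02 m² and P = Dθ/2 = 2.628 m.
Hydraulic radius R = A/P = 1.02/2.628 = 0.388 m.
Rearranging Manning's equation: n = (1/Q) A R^(2/3) S^(1/2) = (1/0.507) × 1.02 × 0.388^(2/3) × √0.00059 = 0.026.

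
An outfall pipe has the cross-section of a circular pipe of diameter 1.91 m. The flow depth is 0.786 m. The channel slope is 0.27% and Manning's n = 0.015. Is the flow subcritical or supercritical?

subcritical

For a circular section of diameter D = 1.91 m at depth y = 0.786 m, the central angle is θ = 2 arccos(1 − 2y/D) = 2.786 rad. Then A = (D²/8)(θ − sin θ) = 1.112 m² and P = Dθ/2 = 2.66 m.
Hydraulic radius R = A/P = 1.112/2.66 = 0.4178 m.
V = (1/n) R^(2/3) √S = (1/0.015) × 0.4178^(2/3) × √0.0027 = 1.936 m/s. Hydraulic depth D_h = A/T = 1.112/1.88 = 0.5913 m.
Froude number Fr = V/√(g·D_h) = 1.936/√(9.81×0.5913) = 0.804, which is less than 1, so the flow is subcritical.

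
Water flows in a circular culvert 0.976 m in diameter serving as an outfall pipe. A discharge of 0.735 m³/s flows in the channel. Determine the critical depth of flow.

y_c = 0.491 m

At critical depth, Q² T / (g A³) = 1, i.e. A³/T = Q²/g = 0.735²/9.81 = 0.05507.
At y = 0.55 m: A³/T = 0.08469 — over.
At y = 0.354 m: A³/T = 0.01566 — short.
At y = 0.491 m: A³/T = 0.0549 — matches.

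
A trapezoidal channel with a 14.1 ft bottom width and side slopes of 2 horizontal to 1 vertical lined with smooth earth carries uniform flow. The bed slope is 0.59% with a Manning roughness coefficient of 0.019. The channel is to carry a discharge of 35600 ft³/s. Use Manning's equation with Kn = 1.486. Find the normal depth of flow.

Manning's equation rearranged: A R^(2/3) = nQ / (1.486·√S) = 0.019 × 35600 / (1.486 × √0.0059) = 5926.
Trying y = 17 ft: A R^(2/3) = 3557 — too small.
Trying y = 25 ft: A R^(2/3) = 8736 — too large.
Trying y = 21.2 ft: A R^(2/3) = 5924 — ≈ 5926.

y_n = 21.2 ft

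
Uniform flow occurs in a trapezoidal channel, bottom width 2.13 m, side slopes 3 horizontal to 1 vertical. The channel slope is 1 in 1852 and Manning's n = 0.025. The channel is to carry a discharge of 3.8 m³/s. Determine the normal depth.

Manning's equation rearranged: A R^(2/3) = nQ / (1·√S) = 0.025 × 3.8 / (√0.00054) = 4.088.
At y = 0.721 m: A R^(2/3) = 1.852 — low.
At y = 1.26 m: A R^(2/3) = 6.078 — high.
At y = 1.05 m: A R^(2/3) = 4.083 — close enough.

y_n = 1.05 m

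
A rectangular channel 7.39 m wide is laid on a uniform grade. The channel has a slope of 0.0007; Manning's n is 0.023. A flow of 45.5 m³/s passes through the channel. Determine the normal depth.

y_n = 3.59 m

Manning's equation rearranged: A R^(2/3) = nQ / (1·√S) = 0.023 × 45.5 / (√0.0007) = 39.55.
At y = 4.05 m: A R^(2/3) = 46.43 — high.
At y = 3.22 m: A R^(2/3) = 34.17 — low.
At y = 3.59 m: A R^(2/3) = 39.56 — close enough.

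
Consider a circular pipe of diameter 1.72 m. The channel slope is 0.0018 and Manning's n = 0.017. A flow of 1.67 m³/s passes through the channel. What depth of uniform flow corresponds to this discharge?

Manning's equation rearranged: A R^(2/3) = nQ / (1·√S) = 0.017 × 1.67 / (√0.0018) = 0.6692.
Trying y = 0.759 m: A R^(2/3) = 0.5326 — low.
Trying y = 0.866 m: A R^(2/3) = 0.6697 — matches.

y_n = 0.866 m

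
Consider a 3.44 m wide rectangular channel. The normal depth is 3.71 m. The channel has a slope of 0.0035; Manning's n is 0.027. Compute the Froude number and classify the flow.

subcritical

Flow area A = b·y = 3.44 × 3.71 = 12.76 m². Wetted perimeter P = b + 2y = 3.44 + 2×3.71 = 10.86 m.
Hydraulic radius R = A/P = 12.76/10.86 = 1.175 m.
V = (1/n) R^(2/3) √S = (1/0.027) × 1.175^(2/3) × √0.0035 = 2.44 m/s. Hydraulic depth D_h = A/T = 12.76/3.44 = 3.71 m.
Froude number Fr = V/√(g·D_h) = 2.44/√(9.81×3.71) = 0.404, which is less than 1, so the flow is subcritical.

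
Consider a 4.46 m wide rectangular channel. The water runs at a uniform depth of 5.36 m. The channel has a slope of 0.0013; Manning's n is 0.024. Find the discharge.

Flow area A = b·y = 4.46 × 5.36 = 23.91 m². Wetted perimeter P = b + 2y = 4.46 + 2×5.36 = 15.18 m.
Hydraulic radius R = A/P = 23.91/15.18 = 1.575 m.
Manning's equation: Q = (1/n) A R^(2/3) S^(1/2) = (1/0.024) × 23.91 × 1.575^(2/3) × 0.0013^(1/2) = 48.6 m³/s.

Q = 48.6 m³/s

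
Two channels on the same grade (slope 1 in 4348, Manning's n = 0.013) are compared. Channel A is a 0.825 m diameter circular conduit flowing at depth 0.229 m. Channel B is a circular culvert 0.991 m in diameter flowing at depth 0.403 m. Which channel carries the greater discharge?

channel B

Channel A: For a circular section of diameter D = 0.825 m at depth y = 0.229 m, the central angle is θ = 2 arccos(1 − 2y/D) = 2.22 rad. Then A = (D²/8)(θ − sin θ) = 0.121 m² and P = Dθ/2 = 0.9156 m. Hydraulic radius R = A/P = 0.121/0.9156 = 0.1322 m. Q_A = (1/0.013)·0.121·0.1322^(2/3)·√0.00023 = 0.03665 m³/s.
Channel B: For a circular section of diameter D = 0.991 m at depth y = 0.403 m, the central angle is θ = 2 arccos(1 − 2y/D) = 2.766 rad. Then A = (D²/8)(θ − sin θ) = 0.2945 m² and P = Dθ/2 = 1.371 m. Hydraulic radius R = A/P = 0.2945/1.371 = 0.2149 m. Q_B = (1/0.013)·0.2945·0.2149^(2/3)·√0.00023 = 0.1233 m³/s.
Q_A = 0.03665 m³/s vs Q_B = 0.1233 m³/s, so channel B carries more.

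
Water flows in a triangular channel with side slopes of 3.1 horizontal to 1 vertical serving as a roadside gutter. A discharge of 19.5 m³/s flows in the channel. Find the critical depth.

At critical depth, Q² T / (g A³) = 1, i.e. A³/T = Q²/g = 19.5²/9.81 = 38.76.
Try y = 1.27 m: A³/T = 15.87 — low.
Try y = 1.74 m: A³/T = 76.64 — high.
Try y = 1.52 m: A³/T = 38.99 — ≈ 38.76.

y_c = 1.52 m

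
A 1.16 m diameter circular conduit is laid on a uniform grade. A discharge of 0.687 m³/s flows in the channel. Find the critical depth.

At critical depth, Q² T / (g A³) = 1, i.e. A³/T = Q²/g = 0.687²/9.81 = 0.04811.
Trying y = 0.564 m: A³/T = 0.1143 — over.
Trying y = 0.45 m: A³/T = 0.04811 — ≈ 0.04811.

y_c = 0.45 m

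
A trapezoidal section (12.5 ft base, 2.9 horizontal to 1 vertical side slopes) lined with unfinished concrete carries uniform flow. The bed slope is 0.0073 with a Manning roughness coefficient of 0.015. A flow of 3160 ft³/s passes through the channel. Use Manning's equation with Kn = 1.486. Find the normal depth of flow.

Manning's equation rearranged: A R^(2/3) = nQ / (1.486·√S) = 0.015 × 3160 / (1.486 × √0.0073) = 373.3.
At y = 4.4 ft: A R^(2/3) = 221.5 — short.
At y = 5.65 ft: A R^(2/3) = 373.4 — matches.

y_n = 5.65 ft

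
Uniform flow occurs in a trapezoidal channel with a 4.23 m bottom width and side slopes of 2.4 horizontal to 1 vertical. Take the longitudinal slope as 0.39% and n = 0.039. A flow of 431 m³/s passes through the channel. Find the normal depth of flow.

y_n = 6.29 m

Manning's equation rearranged: A R^(2/3) = nQ / (1·√S) = 0.039 × 431 / (√0.0039) = 269.2.
At y = 7.32 m: A R^(2/3) = 386.7 — too large.
At y = 4.8 m: A R^(2/3) = 142.6 — too small.
At y = 6.29 m: A R^(2/3) = 269 — matches.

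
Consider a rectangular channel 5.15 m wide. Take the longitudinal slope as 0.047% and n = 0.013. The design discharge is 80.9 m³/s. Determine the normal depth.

Manning's equation rearranged: A R^(2/3) = nQ / (1·√S) = 0.013 × 80.9 / (√0.00047) = 48.51.
Trying y = 4.4 m: A R^(2/3) = 31.31 — low.
Trying y = 7.11 m: A R^(2/3) = 55.98 — high.
Trying y = 6.3 m: A R^(2/3) = 48.5 — matches.

y_n = 6.3 m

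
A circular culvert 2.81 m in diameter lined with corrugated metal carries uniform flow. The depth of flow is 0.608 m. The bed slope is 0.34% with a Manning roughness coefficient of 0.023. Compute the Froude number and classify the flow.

For a circular section of diameter D = 2.81 m at depth y = 0.608 m, the central angle is θ = 2 arccos(1 − 2y/D) = 1.935 rad. Then A = (D²/8)(θ − sin θ) = 0.9879 m² and P = Dθ/2 = 2.719 m.
Hydraulic radius R = A/P = 0.9879/2.719 = 0.3633 m.
V = (1/n) R^(2/3) √S = (1/0.023) × 0.3633^(2/3) × √0.0034 = 1.291 m/s. Hydraulic depth D_h = A/T = 0.9879/2.314 = 0.4269 m.
Froude number Fr = V/√(g·D_h) = 1.291/√(9.81×0.4269) = 0.631, which is less than 1, so the flow is subcritical.

subcritical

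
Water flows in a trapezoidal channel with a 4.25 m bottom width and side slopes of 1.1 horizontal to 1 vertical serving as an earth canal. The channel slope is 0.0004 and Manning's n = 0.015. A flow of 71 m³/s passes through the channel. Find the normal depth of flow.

Manning's equation rearranged: A R^(2/3) = nQ / (1·√S) = 0.015 × 71 / (√0.0004) = 53.25.
At y = 4.18 m: A R^(2/3) = 62.89 — too large.
At y = 3.85 m: A R^(2/3) = 53.25 — matches.

y_n = 3.85 m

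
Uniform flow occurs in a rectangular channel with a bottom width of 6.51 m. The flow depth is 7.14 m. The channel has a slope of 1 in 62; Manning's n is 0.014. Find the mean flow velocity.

V = 15.5 m/s

Flow area A = b·y = 6.51 × 7.14 = 46.48 m². Wetted perimeter P = b + 2y = 6.51 + 2×7.14 = 20.79 m.
Hydraulic radius R = A/P = 46.48/20.79 = 2.236 m.
From Manning's equation, V = (1/n) R^(2/3) S^(1/2) = (1/0.014) × 2.236^(2/3) × 0.01613^(1/2) = 15.5 m/s.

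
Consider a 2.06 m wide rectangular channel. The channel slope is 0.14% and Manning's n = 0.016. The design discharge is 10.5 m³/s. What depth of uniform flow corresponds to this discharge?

Manning's equation rearranged: A R^(2/3) = nQ / (1·√S) = 0.016 × 10.5 / (√0.0014) = 4.49.
At y = 2.06 m: A R^(2/3) = 3.303 — too small.
At y = 3.16 m: A R^(2/3) = 5.501 — too large.
At y = 2.66 m: A R^(2/3) = 4.493 — ≈ 4.49.

y_n = 2.66 m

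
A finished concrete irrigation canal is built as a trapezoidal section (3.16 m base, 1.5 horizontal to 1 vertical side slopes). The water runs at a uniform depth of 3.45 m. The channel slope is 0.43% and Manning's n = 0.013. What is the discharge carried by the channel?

With bottom width b = 3.16 m and side slope z = 1.5: A = (b + zy)y = (3.16 + 1.5×3.45)×3.45 = 28.76 m²; P = b + 2y√(1+z²) = 3.16 + 2×3.45×1.803 = 15.6 m.
Hydraulic radius R = A/P = 28.76/15.6 = 1.843 m.
Manning's equation: Q = (1/n) A R^(2/3) S^(1/2) = (1/0.013) × 28.76 × 1.843^(2/3) × 0.0043^(1/2) = 218 m³/s.

Q = 218 m³/s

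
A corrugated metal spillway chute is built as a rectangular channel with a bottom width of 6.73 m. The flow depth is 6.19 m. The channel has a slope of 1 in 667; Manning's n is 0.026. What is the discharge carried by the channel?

Q = 104 m³/s

Flow area A = b·y = 6.73 × 6.19 = 41.66 m². Wetted perimeter P = b + 2y = 6.73 + 2×6.19 = 19.11 m.
Hydraulic radius R = A/P = 41.66/19.11 = 2.18 m.
Manning's equation: Q = (1/n) A R^(2/3) S^(1/2) = (1/0.026) × 41.66 × 2.18^(2/3) × 0.001499^(1/2) = 104 m³/s.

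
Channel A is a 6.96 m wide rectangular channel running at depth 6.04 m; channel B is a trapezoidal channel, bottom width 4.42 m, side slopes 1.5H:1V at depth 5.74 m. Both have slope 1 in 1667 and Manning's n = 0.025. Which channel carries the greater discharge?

Channel A: Flow area A = b·y = 6.96 × 6.04 = 42.04 m². Wetted perimeter P = b + 2y = 6.96 + 2×6.04 = 19.04 m. Hydraulic radius R = A/P = 42.04/19.04 = 2.208 m. Q_A = (1/0.025)·42.04·2.208^(2/3)·√0.0005999 = 69.83 m³/s.
Channel B: With bottom width b = 4.42 m and side slope z = 1.5: A = (b + zy)y = (4.42 + 1.5×5.74)×5.74 = 74.79 m²; P = b + 2y√(1+z²) = 4.42 + 2×5.74×1.803 = 25.12 m. Hydraulic radius R = A/P = 74.79/25.12 = 2.978 m. Q_B = (1/0.025)·74.79·2.978^(2/3)·√0.0005999 = 151.7 m³/s.
Q_A = 69.83 m³/s vs Q_B = 151.7 m³/s, so channel B carries more.

channel B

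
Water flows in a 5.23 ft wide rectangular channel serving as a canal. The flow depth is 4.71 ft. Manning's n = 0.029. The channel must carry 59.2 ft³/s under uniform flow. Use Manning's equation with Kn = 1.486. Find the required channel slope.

Flow area A = b·y = 5.23 × 4.71 = 24.63 ft². Wetted perimeter P = b + 2y = 5.23 + 2×4.71 = 14.65 ft.
Hydraulic radius R = A/P = 24.63/14.65 = 1.681 ft.
From Manning's equation, S = [nQ / (1.486 A R^(2/3))]² = [0.029 × 59.2 / (1.486 × 24.63 × 1.681^(2/3))]² = 0.0011.

S = 0.0011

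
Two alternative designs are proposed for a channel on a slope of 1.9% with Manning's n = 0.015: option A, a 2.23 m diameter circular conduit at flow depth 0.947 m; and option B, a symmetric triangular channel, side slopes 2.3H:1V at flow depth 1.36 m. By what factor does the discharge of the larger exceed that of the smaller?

Channel A: For a circular section of diameter D = 2.23 m at depth y = 0.947 m, the central angle is θ = 2 arccos(1 − 2y/D) = 2.839 rad. Then A = (D²/8)(θ − sin θ) = 1.58 m² and P = Dθ/2 = 3.166 m. Hydraulic radius R = A/P = 1.58/3.166 = 0.499 m. Q_A = (1/0.015)·1.58·0.499^(2/3)·√0.019 = 9.132 m³/s.
Channel B: For a triangular section with side slope z = 2.3: A = zy² = 2.3×1.36² = 4.254 m²; P = 2y√(1+z²) = 2×1.36×2.508 = 6.822 m. Hydraulic radius R = A/P = 4.254/6.822 = 0.6236 m. Q_B = (1/0.015)·4.254·0.6236^(2/3)·√0.019 = 28.53 m³/s.
The larger discharge is 28.53 m³/s and the smaller is 9.132 m³/s; the ratio is 3.12.

3.12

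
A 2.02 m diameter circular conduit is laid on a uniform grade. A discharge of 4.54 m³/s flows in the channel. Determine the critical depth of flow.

y_c = 1.02 m

At critical depth, Q² T / (g A³) = 1, i.e. A³/T = Q²/g = 4.54²/9.81 = 2.101.
At y = 1.25 m: A³/T = 4.603 — too large.
At y = 0.79 m: A³/T = 0.7948 — too small.
At y = 1.02 m: A³/T = 2.115 — ≈ 2.101.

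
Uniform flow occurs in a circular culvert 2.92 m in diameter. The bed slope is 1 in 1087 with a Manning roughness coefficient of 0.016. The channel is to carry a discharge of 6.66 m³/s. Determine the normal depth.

y_n = 1.71 m

Manning's equation rearranged: A R^(2/3) = nQ / (1·√S) = 0.016 × 6.66 / (√0.00092) = 3.513.
Trying y = 1.24 m: A R^(2/3) = 2.039 — low.
Trying y = 2.08 m: A R^(2/3) = 4.649 — high.
Trying y = 1.71 m: A R^(2/3) = 3.513 — matches.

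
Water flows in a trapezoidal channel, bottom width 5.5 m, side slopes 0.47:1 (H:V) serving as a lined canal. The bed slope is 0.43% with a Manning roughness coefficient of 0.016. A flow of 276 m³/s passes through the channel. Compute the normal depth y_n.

y_n = 4.9 m

Manning's equation rearranged: A R^(2/3) = nQ / (1·√S) = 0.016 × 276 / (√0.0043) = 67.34.
Trying y = 5.61 m: A R^(2/3) = 85.21 — high.
Trying y = 4.9 m: A R^(2/3) = 67.42 — close enough.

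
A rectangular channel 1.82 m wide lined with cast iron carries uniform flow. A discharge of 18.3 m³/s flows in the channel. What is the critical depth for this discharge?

For a rectangular channel, critical depth y_c = (q²/g)^(1/3) where q = Q/b = 18.3/1.82 = 10.05 m²/s.
So y_c = (10.05²/9.81)^(1/3) = 2.18 m.

y_c = 2.18 m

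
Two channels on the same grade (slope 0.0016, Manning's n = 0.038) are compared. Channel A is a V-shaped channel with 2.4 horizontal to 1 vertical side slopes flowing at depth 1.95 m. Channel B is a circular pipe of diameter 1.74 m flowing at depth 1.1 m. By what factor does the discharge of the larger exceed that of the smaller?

8.58

Channel A: For a triangular section with side slope z = 2.4: A = zy² = 2.4×1.95² = 9.126 m²; P = 2y√(1+z²) = 2×1.95×2.6 = 10.14 m. Hydraulic radius R = A/P = 9.126/10.14 = 0.9 m. Q_A = (1/0.038)·9.126·0.9^(2/3)·√0.0016 = 8.955 m³/s.
Channel B: For a circular section of diameter D = 1.74 m at depth y = 1.1 m, the central angle is θ = 2 arccos(1 − 2y/D) = 3.677 rad. Then A = (D²/8)(θ − sin θ) = 1.584 m² and P = Dθ/2 = 3.199 m. Hydraulic radius R = A/P = 1.584/3.199 = 0.4953 m. Q_B = (1/0.038)·1.584·0.4953^(2/3)·√0.0016 = 1.044 m³/s.
The larger discharge is 8.955 m³/s and the smaller is 1.044 m³/s; the ratio is 8.58.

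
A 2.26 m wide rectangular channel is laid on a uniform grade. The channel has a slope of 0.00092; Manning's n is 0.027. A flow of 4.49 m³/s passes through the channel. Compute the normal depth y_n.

y_n = 2.16 m

Manning's equation rearranged: A R^(2/3) = nQ / (1·√S) = 0.027 × 4.49 / (√0.00092) = 3.997.
Try y = 1.76 m: A R^(2/3) = 3.1 — short.
Try y = 2.16 m: A R^(2/3) = 4.001 — matches.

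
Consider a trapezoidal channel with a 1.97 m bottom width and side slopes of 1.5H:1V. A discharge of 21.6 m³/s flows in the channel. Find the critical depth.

y_c = 1.58 m

At critical depth, Q² T / (g A³) = 1, i.e. A³/T = Q²/g = 21.6²/9.81 = 47.56.
Try y = 1.19 m: A³/T = 16.11 — short.
Try y = 1.78 m: A³/T = 77.07 — over.
Try y = 1.58 m: A³/T = 48.05 — ≈ 47.56.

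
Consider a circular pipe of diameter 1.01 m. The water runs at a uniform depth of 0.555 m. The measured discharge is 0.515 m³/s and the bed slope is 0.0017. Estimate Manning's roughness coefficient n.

For a circular section of diameter D = 1.01 m at depth y = 0.555 m, the central angle is θ = 2 arccos(1 − 2y/D) = 3.34 rad. Then A = (D²/8)(θ − sin θ) = 0.451 m² and P = Dθ/2 = 1.687 m.
Hydraulic radius R = A/P = 0.451/1.687 = 0.2674 m.
Rearranging Manning's equation: n = (1/Q) A R^(2/3) S^(1/2) = (1/0.515) × 0.451 × 0.2674^(2/3) × √0.0017 = 0.015.

n = 0.015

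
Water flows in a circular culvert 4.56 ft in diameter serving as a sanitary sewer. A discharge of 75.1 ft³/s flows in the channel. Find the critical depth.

y_c = 2.52 ft

At critical depth, Q² T / (g A³) = 1, i.e. A³/T = Q²/g = 75.1²/32.2 = 175.2.
Try y = 2.27 ft: A³/T = 117.4 — too small.
Try y = 3.08 ft: A³/T = 378.7 — too large.
Try y = 2.52 ft: A³/T = 175 — matches.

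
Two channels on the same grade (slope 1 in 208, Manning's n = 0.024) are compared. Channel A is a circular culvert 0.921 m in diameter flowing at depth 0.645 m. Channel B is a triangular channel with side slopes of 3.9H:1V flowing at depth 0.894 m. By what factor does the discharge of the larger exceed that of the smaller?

8.51

Channel A: For a circular section of diameter D = 0.921 m at depth y = 0.645 m, the central angle is θ = 2 arccos(1 − 2y/D) = 3.966 rad. Then A = (D²/8)(θ − sin θ) = 0.4984 m² and P = Dθ/2 = 1.826 m. Hydraulic radius R = A/P = 0.4984/1.826 = 0.2729 m. Q_A = (1/0.024)·0.4984·0.2729^(2/3)·√0.004808 = 0.6057 m³/s.
Channel B: For a triangular section with side slope z = 3.9: A = zy² = 3.9×0.894² = 3.117 m²; P = 2y√(1+z²) = 2×0.894×4.026 = 7.199 m. Hydraulic radius R = A/P = 3.117/7.199 = 0.433 m. Q_B = (1/0.024)·3.117·0.433^(2/3)·√0.004808 = 5.154 m³/s.
The larger discharge is 5.154 m³/s and the smaller is 0.6057 m³/s; the ratio is 8.51.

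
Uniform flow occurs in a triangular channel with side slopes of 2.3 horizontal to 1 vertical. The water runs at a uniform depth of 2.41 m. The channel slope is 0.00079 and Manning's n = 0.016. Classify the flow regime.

For a triangular section with side slope z = 2.3: A = zy² = 2.3×2.41² = 13.36 m²; P = 2y√(1+z²) = 2×2.41×2.508 = 12.09 m.
Hydraulic radius R = A/P = 13.36/12.09 = 1.105 m.
V = (1/n) R^(2/3) √S = (1/0.016) × 1.105^(2/3) × √0.00079 = 1.878 m/s. Hydraulic depth D_h = A/T = 13.36/11.09 = 1.205 m.
Froude number Fr = V/√(g·D_h) = 1.878/√(9.81×1.205) = 0.546, which is less than 1, so the flow is subcritical.

subcritical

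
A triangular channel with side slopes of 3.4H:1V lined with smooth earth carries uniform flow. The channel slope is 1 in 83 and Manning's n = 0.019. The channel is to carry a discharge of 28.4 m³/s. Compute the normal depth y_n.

y_n = 1.38 m

Manning's equation rearranged: A R^(2/3) = nQ / (1·√S) = 0.019 × 28.4 / (√0.01205) = 4.916.
Trying y = 1.5 m: A R^(2/3) = 6.143 — over.
Trying y = 1.38 m: A R^(2/3) = 4.918 — close enough.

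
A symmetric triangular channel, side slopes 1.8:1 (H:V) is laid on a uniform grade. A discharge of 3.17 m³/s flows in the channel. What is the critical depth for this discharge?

y_c = 0.912 m

At critical depth, Q² T / (g A³) = 1, i.e. A³/T = Q²/g = 3.17²/9.81 = 1.024.
Try y = 0.671 m: A³/T = 0.2204 — low.
Try y = 1.15 m: A³/T = 3.258 — high.
Try y = 0.912 m: A³/T = 1.022 — matches.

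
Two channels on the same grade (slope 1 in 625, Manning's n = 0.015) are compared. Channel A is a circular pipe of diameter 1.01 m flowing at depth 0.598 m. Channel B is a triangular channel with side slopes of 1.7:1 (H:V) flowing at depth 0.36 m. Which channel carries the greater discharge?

Channel A: For a circular section of diameter D = 1.01 m at depth y = 0.598 m, the central angle is θ = 2 arccos(1 − 2y/D) = 3.512 rad. Then A = (D²/8)(θ − sin θ) = 0.494 m² and P = Dθ/2 = 1.774 m. Hydraulic radius R = A/P = 0.494/1.774 = 0.2785 m. Q_A = (1/0.015)·0.494·0.2785^(2/3)·√0.0016 = 0.5618 m³/s.
Channel B: For a triangular section with side slope z = 1.7: A = zy² = 1.7×0.36² = 0.2203 m²; P = 2y√(1+z²) = 2×0.36×1.972 = 1.42 m. Hydraulic radius R = A/P = 0.2203/1.42 = 0.1551 m. Q_B = (1/0.015)·0.2203·0.1551^(2/3)·√0.0016 = 0.1696 m³/s.
Q_A = 0.5618 m³/s vs Q_B = 0.1696 m³/s, so channel A carries more.

channel A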